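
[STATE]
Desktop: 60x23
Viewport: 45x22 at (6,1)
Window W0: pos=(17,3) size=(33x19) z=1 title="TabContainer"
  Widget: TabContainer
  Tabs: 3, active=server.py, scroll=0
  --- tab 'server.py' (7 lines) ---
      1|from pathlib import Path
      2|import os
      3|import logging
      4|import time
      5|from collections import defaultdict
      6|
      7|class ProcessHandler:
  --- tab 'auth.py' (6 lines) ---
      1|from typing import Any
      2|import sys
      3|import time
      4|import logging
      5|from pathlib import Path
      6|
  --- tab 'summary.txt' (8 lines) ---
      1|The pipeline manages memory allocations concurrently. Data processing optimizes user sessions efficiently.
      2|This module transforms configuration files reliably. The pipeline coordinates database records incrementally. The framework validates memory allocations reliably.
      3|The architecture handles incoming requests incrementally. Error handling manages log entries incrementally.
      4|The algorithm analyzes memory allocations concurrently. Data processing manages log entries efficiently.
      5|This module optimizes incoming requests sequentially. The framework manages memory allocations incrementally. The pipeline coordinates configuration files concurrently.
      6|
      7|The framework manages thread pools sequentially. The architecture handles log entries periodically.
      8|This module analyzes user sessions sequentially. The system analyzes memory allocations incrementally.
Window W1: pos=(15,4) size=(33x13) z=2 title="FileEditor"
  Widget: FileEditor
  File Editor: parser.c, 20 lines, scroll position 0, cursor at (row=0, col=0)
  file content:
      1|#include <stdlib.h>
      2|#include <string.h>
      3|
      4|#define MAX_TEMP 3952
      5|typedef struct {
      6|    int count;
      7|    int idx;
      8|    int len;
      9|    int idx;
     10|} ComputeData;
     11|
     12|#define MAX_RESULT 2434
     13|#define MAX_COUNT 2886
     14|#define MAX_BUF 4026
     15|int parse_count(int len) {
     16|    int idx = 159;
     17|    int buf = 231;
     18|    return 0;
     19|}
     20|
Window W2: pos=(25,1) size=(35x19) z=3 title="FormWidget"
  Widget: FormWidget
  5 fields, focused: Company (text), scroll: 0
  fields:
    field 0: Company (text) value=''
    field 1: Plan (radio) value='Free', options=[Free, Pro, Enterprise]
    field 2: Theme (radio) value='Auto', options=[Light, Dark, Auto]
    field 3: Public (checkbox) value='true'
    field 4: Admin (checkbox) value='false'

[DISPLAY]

                   ┏━━━━━━━━━━━━━━━━━━━━━━━━━
                   ┃ FormWidget              
           ┏━━━━━━━┠─────────────────────────
         ┏━━━━━━━━━┃> Company:    [          
         ┃ FileEdit┃  Plan:       (●) Free  (
         ┠─────────┃  Theme:      ( ) Light  
         ┃█include ┃  Public:     [x]        
         ┃#include ┃  Admin:      [ ]        
         ┃         ┃                         
         ┃#define M┃                         
         ┃typedef s┃                         
         ┃    int c┃                         
         ┃    int i┃                         
         ┃    int l┃                         
         ┃    int i┃                         
         ┗━━━━━━━━━┃                         
           ┃       ┃                         
           ┃       ┃                         
           ┃       ┗━━━━━━━━━━━━━━━━━━━━━━━━━
           ┃                               ┃ 
           ┗━━━━━━━━━━━━━━━━━━━━━━━━━━━━━━━┛ 
                                             


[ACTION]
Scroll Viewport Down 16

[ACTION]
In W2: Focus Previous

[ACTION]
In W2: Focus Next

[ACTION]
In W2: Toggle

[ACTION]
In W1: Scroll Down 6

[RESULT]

                   ┏━━━━━━━━━━━━━━━━━━━━━━━━━
                   ┃ FormWidget              
           ┏━━━━━━━┠─────────────────────────
         ┏━━━━━━━━━┃> Company:    [          
         ┃ FileEdit┃  Plan:       (●) Free  (
         ┠─────────┃  Theme:      ( ) Light  
         ┃    int i┃  Public:     [x]        
         ┃    int l┃  Admin:      [ ]        
         ┃    int i┃                         
         ┃} Compute┃                         
         ┃         ┃                         
         ┃#define M┃                         
         ┃#define M┃                         
         ┃#define M┃                         
         ┃int parse┃                         
         ┗━━━━━━━━━┃                         
           ┃       ┃                         
           ┃       ┃                         
           ┃       ┗━━━━━━━━━━━━━━━━━━━━━━━━━
           ┃                               ┃ 
           ┗━━━━━━━━━━━━━━━━━━━━━━━━━━━━━━━┛ 
                                             


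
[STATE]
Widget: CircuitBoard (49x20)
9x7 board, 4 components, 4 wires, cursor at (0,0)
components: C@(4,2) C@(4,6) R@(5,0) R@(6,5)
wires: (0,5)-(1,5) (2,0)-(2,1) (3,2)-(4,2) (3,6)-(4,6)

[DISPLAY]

   0 1 2 3 4 5 6 7 8                             
0  [.]                  ·                        
                        │                        
1                       ·                        
                                                 
2   · ─ ·                                        
                                                 
3           ·               ·                    
            │               │                    
4           C               C                    
                                                 
5   R                                            
                                                 
6                       R                        
Cursor: (0,0)                                    
                                                 
                                                 
                                                 
                                                 
                                                 


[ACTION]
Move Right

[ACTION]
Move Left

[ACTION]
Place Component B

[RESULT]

   0 1 2 3 4 5 6 7 8                             
0  [B]                  ·                        
                        │                        
1                       ·                        
                                                 
2   · ─ ·                                        
                                                 
3           ·               ·                    
            │               │                    
4           C               C                    
                                                 
5   R                                            
                                                 
6                       R                        
Cursor: (0,0)                                    
                                                 
                                                 
                                                 
                                                 
                                                 


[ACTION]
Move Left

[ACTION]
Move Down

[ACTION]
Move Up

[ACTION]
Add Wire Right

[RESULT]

   0 1 2 3 4 5 6 7 8                             
0  [B]─ ·               ·                        
                        │                        
1                       ·                        
                                                 
2   · ─ ·                                        
                                                 
3           ·               ·                    
            │               │                    
4           C               C                    
                                                 
5   R                                            
                                                 
6                       R                        
Cursor: (0,0)                                    
                                                 
                                                 
                                                 
                                                 
                                                 


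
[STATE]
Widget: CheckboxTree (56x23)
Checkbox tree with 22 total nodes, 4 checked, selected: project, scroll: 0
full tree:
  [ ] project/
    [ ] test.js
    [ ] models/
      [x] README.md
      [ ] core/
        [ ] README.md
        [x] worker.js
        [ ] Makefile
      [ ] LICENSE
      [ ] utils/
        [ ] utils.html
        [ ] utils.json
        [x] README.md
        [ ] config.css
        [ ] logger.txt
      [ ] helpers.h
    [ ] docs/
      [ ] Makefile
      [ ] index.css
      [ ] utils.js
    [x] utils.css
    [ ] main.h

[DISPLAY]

>[-] project/                                           
   [ ] test.js                                          
   [-] models/                                          
     [x] README.md                                      
     [-] core/                                          
       [ ] README.md                                    
       [x] worker.js                                    
       [ ] Makefile                                     
     [ ] LICENSE                                        
     [-] utils/                                         
       [ ] utils.html                                   
       [ ] utils.json                                   
       [x] README.md                                    
       [ ] config.css                                   
       [ ] logger.txt                                   
     [ ] helpers.h                                      
   [ ] docs/                                            
     [ ] Makefile                                       
     [ ] index.css                                      
     [ ] utils.js                                       
   [x] utils.css                                        
   [ ] main.h                                           
                                                        


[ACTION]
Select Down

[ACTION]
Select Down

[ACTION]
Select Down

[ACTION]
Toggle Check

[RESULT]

 [-] project/                                           
   [ ] test.js                                          
   [-] models/                                          
>    [ ] README.md                                      
     [-] core/                                          
       [ ] README.md                                    
       [x] worker.js                                    
       [ ] Makefile                                     
     [ ] LICENSE                                        
     [-] utils/                                         
       [ ] utils.html                                   
       [ ] utils.json                                   
       [x] README.md                                    
       [ ] config.css                                   
       [ ] logger.txt                                   
     [ ] helpers.h                                      
   [ ] docs/                                            
     [ ] Makefile                                       
     [ ] index.css                                      
     [ ] utils.js                                       
   [x] utils.css                                        
   [ ] main.h                                           
                                                        


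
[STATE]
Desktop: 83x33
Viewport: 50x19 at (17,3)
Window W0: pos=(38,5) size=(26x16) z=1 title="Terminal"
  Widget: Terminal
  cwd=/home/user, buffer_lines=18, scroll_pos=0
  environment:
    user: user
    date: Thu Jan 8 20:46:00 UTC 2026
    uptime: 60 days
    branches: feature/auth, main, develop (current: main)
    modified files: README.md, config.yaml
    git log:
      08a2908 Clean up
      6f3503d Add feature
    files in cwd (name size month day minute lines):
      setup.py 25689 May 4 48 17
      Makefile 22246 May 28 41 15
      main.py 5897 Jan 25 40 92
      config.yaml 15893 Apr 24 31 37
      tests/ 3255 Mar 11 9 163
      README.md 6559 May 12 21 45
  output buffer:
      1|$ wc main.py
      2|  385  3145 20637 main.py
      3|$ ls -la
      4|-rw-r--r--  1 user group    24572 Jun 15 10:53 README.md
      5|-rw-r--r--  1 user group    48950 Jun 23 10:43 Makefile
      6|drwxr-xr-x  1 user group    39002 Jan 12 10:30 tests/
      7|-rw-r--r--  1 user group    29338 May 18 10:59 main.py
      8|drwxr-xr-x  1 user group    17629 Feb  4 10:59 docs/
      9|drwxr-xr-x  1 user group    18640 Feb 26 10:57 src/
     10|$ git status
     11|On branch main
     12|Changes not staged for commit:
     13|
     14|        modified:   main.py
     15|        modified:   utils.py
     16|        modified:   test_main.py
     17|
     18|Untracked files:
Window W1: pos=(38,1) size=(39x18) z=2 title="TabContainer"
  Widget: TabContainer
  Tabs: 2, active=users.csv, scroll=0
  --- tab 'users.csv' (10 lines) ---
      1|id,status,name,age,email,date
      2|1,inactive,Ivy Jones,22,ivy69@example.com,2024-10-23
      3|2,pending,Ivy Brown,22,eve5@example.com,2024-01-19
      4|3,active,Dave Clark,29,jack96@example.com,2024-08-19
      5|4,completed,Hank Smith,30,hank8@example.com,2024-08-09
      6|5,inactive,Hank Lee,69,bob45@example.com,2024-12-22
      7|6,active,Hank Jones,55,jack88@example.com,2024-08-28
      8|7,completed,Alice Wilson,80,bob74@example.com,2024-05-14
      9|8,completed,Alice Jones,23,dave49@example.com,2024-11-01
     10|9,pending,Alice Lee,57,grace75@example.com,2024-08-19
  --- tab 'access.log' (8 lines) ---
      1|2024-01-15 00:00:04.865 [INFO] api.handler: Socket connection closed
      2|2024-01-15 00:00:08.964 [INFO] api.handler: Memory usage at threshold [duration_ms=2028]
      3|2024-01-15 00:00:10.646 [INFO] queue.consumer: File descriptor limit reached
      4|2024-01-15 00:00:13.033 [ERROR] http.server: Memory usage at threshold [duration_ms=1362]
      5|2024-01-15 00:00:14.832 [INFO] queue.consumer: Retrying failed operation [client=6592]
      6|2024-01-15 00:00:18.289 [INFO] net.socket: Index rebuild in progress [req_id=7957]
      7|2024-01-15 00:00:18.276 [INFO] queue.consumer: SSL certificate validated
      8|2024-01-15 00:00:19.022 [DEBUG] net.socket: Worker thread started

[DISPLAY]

                     ┠────────────────────────────
                     ┃[users.csv]│ access.log     
                     ┃────────────────────────────
                     ┃id,status,name,age,email,dat
                     ┃1,inactive,Ivy Jones,22,ivy6
                     ┃2,pending,Ivy Brown,22,eve5@
                     ┃3,active,Dave Clark,29,jack9
                     ┃4,completed,Hank Smith,30,ha
                     ┃5,inactive,Hank Lee,69,bob45
                     ┃6,active,Hank Jones,55,jack8
                     ┃7,completed,Alice Wilson,80,
                     ┃8,completed,Alice Jones,23,d
                     ┃9,pending,Alice Lee,57,grace
                     ┃                            
                     ┃                            
                     ┗━━━━━━━━━━━━━━━━━━━━━━━━━━━━
                     ┃Changes not staged for c┃   
                     ┗━━━━━━━━━━━━━━━━━━━━━━━━┛   
                                                  


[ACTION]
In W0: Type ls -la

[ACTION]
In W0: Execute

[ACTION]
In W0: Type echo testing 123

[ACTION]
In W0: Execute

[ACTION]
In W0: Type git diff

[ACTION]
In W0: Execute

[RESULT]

                     ┠────────────────────────────
                     ┃[users.csv]│ access.log     
                     ┃────────────────────────────
                     ┃id,status,name,age,email,dat
                     ┃1,inactive,Ivy Jones,22,ivy6
                     ┃2,pending,Ivy Brown,22,eve5@
                     ┃3,active,Dave Clark,29,jack9
                     ┃4,completed,Hank Smith,30,ha
                     ┃5,inactive,Hank Lee,69,bob45
                     ┃6,active,Hank Jones,55,jack8
                     ┃7,completed,Alice Wilson,80,
                     ┃8,completed,Alice Jones,23,d
                     ┃9,pending,Alice Lee,57,grace
                     ┃                            
                     ┃                            
                     ┗━━━━━━━━━━━━━━━━━━━━━━━━━━━━
                     ┃$ █                     ┃   
                     ┗━━━━━━━━━━━━━━━━━━━━━━━━┛   
                                                  


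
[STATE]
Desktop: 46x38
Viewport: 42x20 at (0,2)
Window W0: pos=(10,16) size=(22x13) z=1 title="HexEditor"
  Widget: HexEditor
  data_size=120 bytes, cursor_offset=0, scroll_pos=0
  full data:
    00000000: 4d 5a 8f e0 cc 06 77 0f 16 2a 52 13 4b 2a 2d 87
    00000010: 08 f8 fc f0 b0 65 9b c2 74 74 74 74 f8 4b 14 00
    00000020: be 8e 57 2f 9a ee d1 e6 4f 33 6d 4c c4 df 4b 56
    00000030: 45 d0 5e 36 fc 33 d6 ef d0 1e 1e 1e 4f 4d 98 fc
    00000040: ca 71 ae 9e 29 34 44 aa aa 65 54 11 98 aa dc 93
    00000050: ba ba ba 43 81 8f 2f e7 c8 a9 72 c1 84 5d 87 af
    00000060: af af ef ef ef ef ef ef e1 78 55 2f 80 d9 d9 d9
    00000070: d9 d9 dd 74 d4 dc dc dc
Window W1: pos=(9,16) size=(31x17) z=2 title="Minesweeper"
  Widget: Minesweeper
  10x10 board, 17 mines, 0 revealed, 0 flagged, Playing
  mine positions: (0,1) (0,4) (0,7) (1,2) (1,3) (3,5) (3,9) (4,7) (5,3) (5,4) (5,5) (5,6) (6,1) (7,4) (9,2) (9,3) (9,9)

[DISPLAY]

                                          
                                          
                                          
                                          
                                          
                                          
                                          
                                          
                                          
                                          
                                          
                                          
                                          
                                          
         ┏━━━━━━━━━━━━━━━━━━━━━━━━━━━━━┓  
         ┃ Minesweeper                 ┃  
         ┠─────────────────────────────┨  
         ┃■■■■■■■■■■                   ┃  
         ┃■■■■■■■■■■                   ┃  
         ┃■■■■■■■■■■                   ┃  


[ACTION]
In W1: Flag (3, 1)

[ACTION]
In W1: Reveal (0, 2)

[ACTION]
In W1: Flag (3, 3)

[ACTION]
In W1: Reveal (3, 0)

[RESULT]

                                          
                                          
                                          
                                          
                                          
                                          
                                          
                                          
                                          
                                          
                                          
                                          
                                          
                                          
         ┏━━━━━━━━━━━━━━━━━━━━━━━━━━━━━┓  
         ┃ Minesweeper                 ┃  
         ┠─────────────────────────────┨  
         ┃■■3■■■■■■■                   ┃  
         ┃12■■■■■■■■                   ┃  
         ┃ 1222■■■■■                   ┃  


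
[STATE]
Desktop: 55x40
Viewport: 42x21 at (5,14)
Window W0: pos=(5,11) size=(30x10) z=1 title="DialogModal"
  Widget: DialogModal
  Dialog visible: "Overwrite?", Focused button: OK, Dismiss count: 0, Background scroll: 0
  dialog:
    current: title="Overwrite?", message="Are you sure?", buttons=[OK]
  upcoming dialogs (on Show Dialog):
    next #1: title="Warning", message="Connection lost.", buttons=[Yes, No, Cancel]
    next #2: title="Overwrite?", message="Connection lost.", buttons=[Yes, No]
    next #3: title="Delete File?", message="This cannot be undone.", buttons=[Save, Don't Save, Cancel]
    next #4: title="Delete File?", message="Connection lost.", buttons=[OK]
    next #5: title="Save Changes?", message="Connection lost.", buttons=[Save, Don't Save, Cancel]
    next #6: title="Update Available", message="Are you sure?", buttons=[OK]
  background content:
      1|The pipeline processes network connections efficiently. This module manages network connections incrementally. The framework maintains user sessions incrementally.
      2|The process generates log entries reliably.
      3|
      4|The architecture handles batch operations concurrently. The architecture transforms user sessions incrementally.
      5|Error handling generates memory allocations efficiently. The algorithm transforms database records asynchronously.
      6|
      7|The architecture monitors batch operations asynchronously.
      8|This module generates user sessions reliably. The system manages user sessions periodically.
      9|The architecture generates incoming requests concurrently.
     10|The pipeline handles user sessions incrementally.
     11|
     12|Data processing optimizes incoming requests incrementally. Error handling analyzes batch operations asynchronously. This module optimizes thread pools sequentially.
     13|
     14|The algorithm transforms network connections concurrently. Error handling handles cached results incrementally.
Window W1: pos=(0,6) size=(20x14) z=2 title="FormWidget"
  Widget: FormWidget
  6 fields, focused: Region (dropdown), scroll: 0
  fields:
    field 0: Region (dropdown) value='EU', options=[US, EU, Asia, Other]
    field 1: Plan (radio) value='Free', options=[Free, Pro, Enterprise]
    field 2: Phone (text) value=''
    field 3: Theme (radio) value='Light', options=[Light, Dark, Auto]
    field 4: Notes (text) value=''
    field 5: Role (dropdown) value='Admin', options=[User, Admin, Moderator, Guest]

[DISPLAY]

le:       [A▼]┃───────┐ netwo┃            
              ┃rite?  │log en┃            
              ┃ sure? │      ┃            
              ┃K]     │es bat┃            
              ┃───────┘es mem┃            
━━━━━━━━━━━━━━┛              ┃            
┗━━━━━━━━━━━━━━━━━━━━━━━━━━━━┛            
                                          
                                          
                                          
                                          
                                          
                                          
                                          
                                          
                                          
                                          
                                          
                                          
                                          
                                          


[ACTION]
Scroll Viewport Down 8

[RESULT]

━━━━━━━━━━━━━━┛              ┃            
┗━━━━━━━━━━━━━━━━━━━━━━━━━━━━┛            
                                          
                                          
                                          
                                          
                                          
                                          
                                          
                                          
                                          
                                          
                                          
                                          
                                          
                                          
                                          
                                          
                                          
                                          
                                          


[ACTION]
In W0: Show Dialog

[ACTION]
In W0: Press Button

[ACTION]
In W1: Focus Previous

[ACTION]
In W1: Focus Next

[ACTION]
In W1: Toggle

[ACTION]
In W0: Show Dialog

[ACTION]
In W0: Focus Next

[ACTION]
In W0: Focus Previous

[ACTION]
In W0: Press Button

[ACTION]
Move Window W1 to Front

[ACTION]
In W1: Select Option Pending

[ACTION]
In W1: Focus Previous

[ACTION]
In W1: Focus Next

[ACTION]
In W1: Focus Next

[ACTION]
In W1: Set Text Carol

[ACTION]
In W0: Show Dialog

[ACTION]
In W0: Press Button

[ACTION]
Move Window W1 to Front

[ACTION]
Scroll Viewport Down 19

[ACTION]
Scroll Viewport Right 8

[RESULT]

━━━━━━┛              ┃                    
━━━━━━━━━━━━━━━━━━━━━┛                    
                                          
                                          
                                          
                                          
                                          
                                          
                                          
                                          
                                          
                                          
                                          
                                          
                                          
                                          
                                          
                                          
                                          
                                          
                                          


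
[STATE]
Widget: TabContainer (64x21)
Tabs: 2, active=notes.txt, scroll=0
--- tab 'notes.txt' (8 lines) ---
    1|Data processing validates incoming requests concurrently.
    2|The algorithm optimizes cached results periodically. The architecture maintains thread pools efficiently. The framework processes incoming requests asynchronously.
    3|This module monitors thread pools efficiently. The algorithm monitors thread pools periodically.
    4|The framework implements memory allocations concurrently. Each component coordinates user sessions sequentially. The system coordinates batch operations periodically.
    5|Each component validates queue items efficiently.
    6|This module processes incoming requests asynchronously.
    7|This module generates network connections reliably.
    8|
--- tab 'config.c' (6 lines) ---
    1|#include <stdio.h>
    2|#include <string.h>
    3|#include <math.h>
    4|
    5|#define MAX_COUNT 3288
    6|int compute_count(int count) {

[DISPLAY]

[notes.txt]│ config.c                                           
────────────────────────────────────────────────────────────────
Data processing validates incoming requests concurrently.       
The algorithm optimizes cached results periodically. The archite
This module monitors thread pools efficiently. The algorithm mon
The framework implements memory allocations concurrently. Each c
Each component validates queue items efficiently.               
This module processes incoming requests asynchronously.         
This module generates network connections reliably.             
                                                                
                                                                
                                                                
                                                                
                                                                
                                                                
                                                                
                                                                
                                                                
                                                                
                                                                
                                                                


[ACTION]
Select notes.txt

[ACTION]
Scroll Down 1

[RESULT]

[notes.txt]│ config.c                                           
────────────────────────────────────────────────────────────────
The algorithm optimizes cached results periodically. The archite
This module monitors thread pools efficiently. The algorithm mon
The framework implements memory allocations concurrently. Each c
Each component validates queue items efficiently.               
This module processes incoming requests asynchronously.         
This module generates network connections reliably.             
                                                                
                                                                
                                                                
                                                                
                                                                
                                                                
                                                                
                                                                
                                                                
                                                                
                                                                
                                                                
                                                                


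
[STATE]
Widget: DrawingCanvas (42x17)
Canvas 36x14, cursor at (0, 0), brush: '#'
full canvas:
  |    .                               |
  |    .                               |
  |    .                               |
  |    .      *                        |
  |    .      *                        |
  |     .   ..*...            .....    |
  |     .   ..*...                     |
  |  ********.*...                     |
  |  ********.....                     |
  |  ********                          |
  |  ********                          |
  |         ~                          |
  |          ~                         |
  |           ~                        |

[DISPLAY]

+   .                                     
    .                                     
    .                                     
    .      *                              
    .      *                              
     .   ..*...            .....          
     .   ..*...                           
  ********.*...                           
  ********.....                           
  ********                                
  ********                                
         ~                                
          ~                               
           ~                              
                                          
                                          
                                          


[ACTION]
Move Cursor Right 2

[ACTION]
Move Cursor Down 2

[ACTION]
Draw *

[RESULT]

    .                                     
    .                                     
  * .                                     
    .      *                              
    .      *                              
     .   ..*...            .....          
     .   ..*...                           
  ********.*...                           
  ********.....                           
  ********                                
  ********                                
         ~                                
          ~                               
           ~                              
                                          
                                          
                                          


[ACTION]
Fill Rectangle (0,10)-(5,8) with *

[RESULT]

    .   ***                               
    .   ***                               
  * .   ***                               
    .   ****                              
    .   ****                              
     .  ****...            .....          
     .   ..*...                           
  ********.*...                           
  ********.....                           
  ********                                
  ********                                
         ~                                
          ~                               
           ~                              
                                          
                                          
                                          


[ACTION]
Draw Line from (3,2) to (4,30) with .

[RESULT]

    .   ***                               
    .   ***                               
  * .   ***                               
  ...............                         
    .   ****     ..............           
     .  ****...            .....          
     .   ..*...                           
  ********.*...                           
  ********.....                           
  ********                                
  ********                                
         ~                                
          ~                               
           ~                              
                                          
                                          
                                          


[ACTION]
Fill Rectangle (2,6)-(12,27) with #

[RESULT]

    .   ***                               
    .   ***                               
  * . ######################              
  ....######################              
    . ######################...           
     .######################....          
     .######################              
  ****######################              
  ****######################              
  ****######################              
  ****######################              
      ######################              
      ######################              
           ~                              
                                          
                                          
                                          


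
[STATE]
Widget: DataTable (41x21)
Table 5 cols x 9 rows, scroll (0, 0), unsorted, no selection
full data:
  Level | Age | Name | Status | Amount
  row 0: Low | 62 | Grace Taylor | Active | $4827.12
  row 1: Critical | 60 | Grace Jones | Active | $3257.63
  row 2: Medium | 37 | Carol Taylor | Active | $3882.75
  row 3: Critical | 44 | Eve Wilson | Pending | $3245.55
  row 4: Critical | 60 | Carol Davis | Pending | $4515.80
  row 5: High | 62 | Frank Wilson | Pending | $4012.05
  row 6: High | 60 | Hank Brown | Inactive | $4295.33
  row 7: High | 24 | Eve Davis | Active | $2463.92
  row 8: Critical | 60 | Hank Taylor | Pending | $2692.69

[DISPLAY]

Level   │Age│Name        │Status  │Amount
────────┼───┼────────────┼────────┼──────
Low     │62 │Grace Taylor│Active  │$4827.
Critical│60 │Grace Jones │Active  │$3257.
Medium  │37 │Carol Taylor│Active  │$3882.
Critical│44 │Eve Wilson  │Pending │$3245.
Critical│60 │Carol Davis │Pending │$4515.
High    │62 │Frank Wilson│Pending │$4012.
High    │60 │Hank Brown  │Inactive│$4295.
High    │24 │Eve Davis   │Active  │$2463.
Critical│60 │Hank Taylor │Pending │$2692.
                                         
                                         
                                         
                                         
                                         
                                         
                                         
                                         
                                         
                                         


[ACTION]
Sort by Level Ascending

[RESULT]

Level  ▲│Age│Name        │Status  │Amount
────────┼───┼────────────┼────────┼──────
Critical│60 │Grace Jones │Active  │$3257.
Critical│44 │Eve Wilson  │Pending │$3245.
Critical│60 │Carol Davis │Pending │$4515.
Critical│60 │Hank Taylor │Pending │$2692.
High    │62 │Frank Wilson│Pending │$4012.
High    │60 │Hank Brown  │Inactive│$4295.
High    │24 │Eve Davis   │Active  │$2463.
Low     │62 │Grace Taylor│Active  │$4827.
Medium  │37 │Carol Taylor│Active  │$3882.
                                         
                                         
                                         
                                         
                                         
                                         
                                         
                                         
                                         
                                         


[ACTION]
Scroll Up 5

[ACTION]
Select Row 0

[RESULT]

Level  ▲│Age│Name        │Status  │Amount
────────┼───┼────────────┼────────┼──────
>ritical│60 │Grace Jones │Active  │$3257.
Critical│44 │Eve Wilson  │Pending │$3245.
Critical│60 │Carol Davis │Pending │$4515.
Critical│60 │Hank Taylor │Pending │$2692.
High    │62 │Frank Wilson│Pending │$4012.
High    │60 │Hank Brown  │Inactive│$4295.
High    │24 │Eve Davis   │Active  │$2463.
Low     │62 │Grace Taylor│Active  │$4827.
Medium  │37 │Carol Taylor│Active  │$3882.
                                         
                                         
                                         
                                         
                                         
                                         
                                         
                                         
                                         
                                         


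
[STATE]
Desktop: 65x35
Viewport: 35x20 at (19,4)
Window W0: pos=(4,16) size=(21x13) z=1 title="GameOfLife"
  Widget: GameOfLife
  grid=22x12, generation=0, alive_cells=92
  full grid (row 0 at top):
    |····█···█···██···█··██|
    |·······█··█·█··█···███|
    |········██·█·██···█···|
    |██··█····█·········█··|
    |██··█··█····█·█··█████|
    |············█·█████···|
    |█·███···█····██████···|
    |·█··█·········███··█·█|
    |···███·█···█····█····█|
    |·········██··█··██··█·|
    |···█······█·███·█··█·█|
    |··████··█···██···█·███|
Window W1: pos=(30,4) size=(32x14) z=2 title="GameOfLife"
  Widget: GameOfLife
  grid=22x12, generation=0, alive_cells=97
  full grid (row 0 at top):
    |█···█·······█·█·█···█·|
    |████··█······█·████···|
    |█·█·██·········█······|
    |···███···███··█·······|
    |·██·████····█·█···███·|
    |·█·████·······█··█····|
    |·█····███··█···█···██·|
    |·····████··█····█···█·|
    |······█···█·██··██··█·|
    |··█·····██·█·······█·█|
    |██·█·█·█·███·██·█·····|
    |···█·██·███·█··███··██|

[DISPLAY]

           ┏━━━━━━━━━━━━━━━━━━━━━━━
           ┃ GameOfLife            
           ┠───────────────────────
           ┃Gen: 0                 
           ┃████··█······█·████··· 
           ┃█·█·██·········█······ 
           ┃···███···███··█······· 
           ┃·██·████····█·█···███· 
           ┃·█·████·······█··█···· 
           ┃·█····███··█···█···██· 
           ┃·····████··█····█···█· 
           ┃······█···█·██··██··█· 
━━━━━┓     ┃··█·····██·█·······█·█ 
     ┃     ┗━━━━━━━━━━━━━━━━━━━━━━━
─────┨                             
     ┃                             
···█·┃                             
····█┃                             
··███┃                             
████·┃                             


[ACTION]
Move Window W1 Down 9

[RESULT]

                                   
                                   
                                   
                                   
                                   
                                   
                                   
                                   
                                   
           ┏━━━━━━━━━━━━━━━━━━━━━━━
           ┃ GameOfLife            
           ┠───────────────────────
━━━━━┓     ┃Gen: 0                 
     ┃     ┃████··█······█·████··· 
─────┨     ┃█·█·██·········█······ 
     ┃     ┃···███···███··█······· 
···█·┃     ┃·██·████····█·█···███· 
····█┃     ┃·█·████·······█··█···· 
··███┃     ┃·█····███··█···█···██· 
████·┃     ┃·····████··█····█···█· 


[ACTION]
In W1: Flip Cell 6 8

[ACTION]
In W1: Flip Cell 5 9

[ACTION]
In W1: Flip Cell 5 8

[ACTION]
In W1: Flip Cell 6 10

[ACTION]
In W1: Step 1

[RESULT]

                                   
                                   
                                   
                                   
                                   
                                   
                                   
                                   
                                   
           ┏━━━━━━━━━━━━━━━━━━━━━━━
           ┃ GameOfLife            
           ┠───────────────────────
━━━━━┓     ┃Gen: 1                 
     ┃     ┃█·█··········█···█···· 
─────┨     ┃█·····█···█····█·█···· 
     ┃     ┃··········██·███···█·· 
···█·┃     ┃·█·····█···█··██··██·· 
····█┃     ┃██·█····████·███······ 
··███┃     ┃··█·······██···██··██· 
████·┃     ┃·····█··██·····███··██ 
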